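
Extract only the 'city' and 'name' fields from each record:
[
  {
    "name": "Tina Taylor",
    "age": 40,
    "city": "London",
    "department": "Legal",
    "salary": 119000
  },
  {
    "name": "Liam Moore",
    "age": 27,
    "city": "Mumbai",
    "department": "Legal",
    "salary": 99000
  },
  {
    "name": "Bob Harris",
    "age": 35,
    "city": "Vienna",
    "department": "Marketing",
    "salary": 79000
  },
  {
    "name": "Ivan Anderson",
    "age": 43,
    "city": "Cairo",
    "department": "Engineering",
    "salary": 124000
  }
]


Original: 4 records with fields: name, age, city, department, salary
Keep: ['city', 'name']
Drop: ['age', 'department', 'salary']
Result: 4 records, 2 fields each

[
  {
    "city": "London",
    "name": "Tina Taylor"
  },
  {
    "city": "Mumbai",
    "name": "Liam Moore"
  },
  {
    "city": "Vienna",
    "name": "Bob Harris"
  },
  {
    "city": "Cairo",
    "name": "Ivan Anderson"
  }
]


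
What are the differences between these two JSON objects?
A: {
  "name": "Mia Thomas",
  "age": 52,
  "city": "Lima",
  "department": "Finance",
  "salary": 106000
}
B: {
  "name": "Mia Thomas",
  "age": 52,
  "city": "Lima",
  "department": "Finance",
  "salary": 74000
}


Comparing each field (in key order):
  name: same
  age: same
  city: same
  department: same
  salary: DIFFERENT
Differences:
  salary: 106000 -> 74000

1 field(s) changed

1 change: salary


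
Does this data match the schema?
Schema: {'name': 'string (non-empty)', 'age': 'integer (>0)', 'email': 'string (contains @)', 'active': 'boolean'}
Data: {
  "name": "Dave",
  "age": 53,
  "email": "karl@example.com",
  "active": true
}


Validating each field against schema:
  name: OK (non-empty string)
  age: OK (positive integer)
  email: OK (string with @)
  active: OK (boolean)

Result: VALID

VALID


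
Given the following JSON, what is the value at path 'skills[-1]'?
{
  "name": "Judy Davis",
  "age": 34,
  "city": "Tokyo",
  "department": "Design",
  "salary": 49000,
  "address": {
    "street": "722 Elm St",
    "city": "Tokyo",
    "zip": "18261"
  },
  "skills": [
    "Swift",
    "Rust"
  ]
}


Query: skills[-1]
Path: skills -> last element
Value: Rust

Rust


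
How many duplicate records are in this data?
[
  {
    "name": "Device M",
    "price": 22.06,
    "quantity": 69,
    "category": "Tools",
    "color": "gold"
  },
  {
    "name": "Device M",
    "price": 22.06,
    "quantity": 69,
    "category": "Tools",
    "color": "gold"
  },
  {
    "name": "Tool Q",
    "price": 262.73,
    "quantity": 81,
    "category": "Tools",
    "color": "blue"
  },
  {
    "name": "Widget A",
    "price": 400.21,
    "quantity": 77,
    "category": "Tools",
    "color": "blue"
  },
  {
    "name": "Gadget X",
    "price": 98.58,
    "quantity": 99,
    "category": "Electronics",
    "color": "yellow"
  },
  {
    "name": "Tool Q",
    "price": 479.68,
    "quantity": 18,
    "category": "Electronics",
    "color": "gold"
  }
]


Checking 6 records for duplicates:

  Row 1: Device M ($22.06, qty 69)
  Row 2: Device M ($22.06, qty 69) <-- DUPLICATE
  Row 3: Tool Q ($262.73, qty 81)
  Row 4: Widget A ($400.21, qty 77)
  Row 5: Gadget X ($98.58, qty 99)
  Row 6: Tool Q ($479.68, qty 18)

Duplicates found: 1
Unique records: 5

1 duplicates, 5 unique


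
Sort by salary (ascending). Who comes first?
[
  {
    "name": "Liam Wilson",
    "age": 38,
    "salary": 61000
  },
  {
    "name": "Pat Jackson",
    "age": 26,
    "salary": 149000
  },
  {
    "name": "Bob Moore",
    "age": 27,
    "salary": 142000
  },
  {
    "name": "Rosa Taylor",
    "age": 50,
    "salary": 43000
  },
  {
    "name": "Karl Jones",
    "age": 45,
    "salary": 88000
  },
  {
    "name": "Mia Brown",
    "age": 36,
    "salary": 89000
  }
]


Sort by: salary (ascending)

Sorted order:
  1. Rosa Taylor (salary = 43000)
  2. Liam Wilson (salary = 61000)
  3. Karl Jones (salary = 88000)
  4. Mia Brown (salary = 89000)
  5. Bob Moore (salary = 142000)
  6. Pat Jackson (salary = 149000)

First: Rosa Taylor

Rosa Taylor


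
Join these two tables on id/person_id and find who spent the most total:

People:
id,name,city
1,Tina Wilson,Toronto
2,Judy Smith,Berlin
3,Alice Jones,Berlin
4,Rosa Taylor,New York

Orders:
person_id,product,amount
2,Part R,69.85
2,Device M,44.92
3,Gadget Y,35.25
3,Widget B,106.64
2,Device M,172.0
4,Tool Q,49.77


Join on: people.id = orders.person_id

Joined rows:
  Judy Smith (Berlin) bought Part R for $69.85
  Judy Smith (Berlin) bought Device M for $44.92
  Alice Jones (Berlin) bought Gadget Y for $35.25
  Alice Jones (Berlin) bought Widget B for $106.64
  Judy Smith (Berlin) bought Device M for $172.0
  Rosa Taylor (New York) bought Tool Q for $49.77

Total per person:
  Judy Smith: $286.77
  Alice Jones: $141.89
  Rosa Taylor: $49.77

Top spender: Judy Smith ($286.77)

Judy Smith ($286.77)


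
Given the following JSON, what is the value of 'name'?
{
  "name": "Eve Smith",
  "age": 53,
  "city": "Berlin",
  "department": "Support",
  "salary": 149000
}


Looking up field 'name'
Value: Eve Smith

Eve Smith


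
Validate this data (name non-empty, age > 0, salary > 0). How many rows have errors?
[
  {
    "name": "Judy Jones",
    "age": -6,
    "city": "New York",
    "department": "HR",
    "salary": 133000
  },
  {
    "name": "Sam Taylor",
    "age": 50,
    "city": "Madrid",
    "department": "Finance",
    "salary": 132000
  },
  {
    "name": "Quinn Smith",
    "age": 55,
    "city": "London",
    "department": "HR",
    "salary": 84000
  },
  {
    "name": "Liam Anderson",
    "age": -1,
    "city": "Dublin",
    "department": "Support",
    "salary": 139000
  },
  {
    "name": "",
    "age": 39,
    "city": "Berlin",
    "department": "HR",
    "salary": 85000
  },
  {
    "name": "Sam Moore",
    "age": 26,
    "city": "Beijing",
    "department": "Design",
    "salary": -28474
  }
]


Validating 6 records:
Rules: name non-empty, age > 0, salary > 0

  Row 1 (Judy Jones): negative age: -6
  Row 2 (Sam Taylor): OK
  Row 3 (Quinn Smith): OK
  Row 4 (Liam Anderson): negative age: -1
  Row 5 (???): empty name
  Row 6 (Sam Moore): negative salary: -28474

Total errors: 4

4 errors


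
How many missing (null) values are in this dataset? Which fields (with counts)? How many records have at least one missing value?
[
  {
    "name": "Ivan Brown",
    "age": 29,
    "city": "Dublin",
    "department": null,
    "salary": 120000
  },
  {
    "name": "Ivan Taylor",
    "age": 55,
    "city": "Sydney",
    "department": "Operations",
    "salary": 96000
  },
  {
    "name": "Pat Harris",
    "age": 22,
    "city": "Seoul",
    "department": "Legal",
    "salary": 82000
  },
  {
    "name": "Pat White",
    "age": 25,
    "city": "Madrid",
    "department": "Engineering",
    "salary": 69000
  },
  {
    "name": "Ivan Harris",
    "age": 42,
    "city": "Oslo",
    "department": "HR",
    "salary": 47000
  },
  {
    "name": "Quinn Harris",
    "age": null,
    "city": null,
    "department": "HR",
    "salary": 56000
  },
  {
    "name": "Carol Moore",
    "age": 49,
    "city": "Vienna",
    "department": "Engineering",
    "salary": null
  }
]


Checking for missing (null) values in 7 records:

  Ivan Brown: department
  Ivan Taylor: complete
  Pat Harris: complete
  Pat White: complete
  Ivan Harris: complete
  Quinn Harris: age, city
  Carol Moore: salary

Per field:
  name: 0 missing
  age: 1 missing
  city: 1 missing
  department: 1 missing
  salary: 1 missing

Total missing values: 4
Records with any missing: 3

4 missing values (age: 1, city: 1, department: 1, salary: 1); 3 incomplete records


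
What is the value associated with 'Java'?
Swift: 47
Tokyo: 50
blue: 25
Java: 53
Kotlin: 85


Looking up key 'Java'
Value: 53

53


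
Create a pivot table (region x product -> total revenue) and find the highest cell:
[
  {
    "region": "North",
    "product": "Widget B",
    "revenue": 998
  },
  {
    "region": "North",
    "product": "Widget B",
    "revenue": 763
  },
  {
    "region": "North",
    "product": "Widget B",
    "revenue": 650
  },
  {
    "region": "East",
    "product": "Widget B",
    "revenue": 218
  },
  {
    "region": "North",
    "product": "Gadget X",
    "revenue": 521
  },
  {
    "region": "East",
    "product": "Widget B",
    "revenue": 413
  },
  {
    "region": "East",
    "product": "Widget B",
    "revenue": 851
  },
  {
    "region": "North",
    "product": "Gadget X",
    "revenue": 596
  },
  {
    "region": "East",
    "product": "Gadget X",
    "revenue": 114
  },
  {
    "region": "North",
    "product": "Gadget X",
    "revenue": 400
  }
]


Pivot: region (rows) x product (columns) -> total revenue

     Gadget X      Widget B    
East           114          1482  
North         1517          2411  

Highest: North / Widget B = $2411

North / Widget B = $2411


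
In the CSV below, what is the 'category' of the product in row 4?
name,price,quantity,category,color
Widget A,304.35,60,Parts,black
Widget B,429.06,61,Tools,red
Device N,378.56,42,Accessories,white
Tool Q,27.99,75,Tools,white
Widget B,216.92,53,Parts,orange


Query: Row 4 ('Tool Q'), column 'category'
Value: Tools

Tools


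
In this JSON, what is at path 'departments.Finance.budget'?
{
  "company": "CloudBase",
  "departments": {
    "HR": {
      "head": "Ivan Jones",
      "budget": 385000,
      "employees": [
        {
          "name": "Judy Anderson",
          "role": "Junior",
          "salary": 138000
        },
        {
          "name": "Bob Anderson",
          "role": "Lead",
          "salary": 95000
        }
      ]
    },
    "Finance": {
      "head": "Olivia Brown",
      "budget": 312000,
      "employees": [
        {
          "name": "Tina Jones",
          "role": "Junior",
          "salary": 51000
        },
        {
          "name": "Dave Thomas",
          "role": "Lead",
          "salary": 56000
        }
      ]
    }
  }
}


Path: departments.Finance.budget

Navigate:
  -> departments
  -> Finance
  -> budget = 312000

312000


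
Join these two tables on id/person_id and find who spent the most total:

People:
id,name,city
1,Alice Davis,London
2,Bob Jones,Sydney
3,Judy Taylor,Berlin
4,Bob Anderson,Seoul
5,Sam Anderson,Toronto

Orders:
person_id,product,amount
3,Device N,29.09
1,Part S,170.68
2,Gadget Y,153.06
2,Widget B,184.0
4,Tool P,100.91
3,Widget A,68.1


Join on: people.id = orders.person_id

Joined rows:
  Judy Taylor (Berlin) bought Device N for $29.09
  Alice Davis (London) bought Part S for $170.68
  Bob Jones (Sydney) bought Gadget Y for $153.06
  Bob Jones (Sydney) bought Widget B for $184.0
  Bob Anderson (Seoul) bought Tool P for $100.91
  Judy Taylor (Berlin) bought Widget A for $68.1

Total per person:
  Bob Jones: $337.06
  Alice Davis: $170.68
  Bob Anderson: $100.91
  Judy Taylor: $97.19

Top spender: Bob Jones ($337.06)

Bob Jones ($337.06)


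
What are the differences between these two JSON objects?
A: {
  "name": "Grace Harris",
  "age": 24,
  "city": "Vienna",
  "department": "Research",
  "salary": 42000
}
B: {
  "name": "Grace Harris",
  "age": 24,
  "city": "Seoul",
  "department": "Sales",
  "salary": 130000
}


Comparing each field (in key order):
  name: same
  age: same
  city: DIFFERENT
  department: DIFFERENT
  salary: DIFFERENT
Differences:
  city: Vienna -> Seoul
  department: Research -> Sales
  salary: 42000 -> 130000

3 field(s) changed

3 changes: city, department, salary


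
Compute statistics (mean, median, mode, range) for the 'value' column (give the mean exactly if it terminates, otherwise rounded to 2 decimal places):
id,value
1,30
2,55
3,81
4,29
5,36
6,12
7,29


Data: [30, 55, 81, 29, 36, 12, 29]
Count: 7
Sum: 272
Mean: 272/7 ≈ 38.86 (rounded to 2 decimal places)
Sorted: [12, 29, 29, 30, 36, 55, 81]
Median: 30.0
Mode: 29 (2 times)
Range: 81 - 12 = 69
Min: 12, Max: 81

mean≈38.86, median=30.0, mode=29, range=69


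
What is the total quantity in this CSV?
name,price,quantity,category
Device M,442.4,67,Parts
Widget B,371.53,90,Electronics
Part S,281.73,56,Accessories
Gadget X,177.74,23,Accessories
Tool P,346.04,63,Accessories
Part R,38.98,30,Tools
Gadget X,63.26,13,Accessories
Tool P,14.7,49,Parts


Computing total quantity:
Values: [67, 90, 56, 23, 63, 30, 13, 49]
Sum = 391

391


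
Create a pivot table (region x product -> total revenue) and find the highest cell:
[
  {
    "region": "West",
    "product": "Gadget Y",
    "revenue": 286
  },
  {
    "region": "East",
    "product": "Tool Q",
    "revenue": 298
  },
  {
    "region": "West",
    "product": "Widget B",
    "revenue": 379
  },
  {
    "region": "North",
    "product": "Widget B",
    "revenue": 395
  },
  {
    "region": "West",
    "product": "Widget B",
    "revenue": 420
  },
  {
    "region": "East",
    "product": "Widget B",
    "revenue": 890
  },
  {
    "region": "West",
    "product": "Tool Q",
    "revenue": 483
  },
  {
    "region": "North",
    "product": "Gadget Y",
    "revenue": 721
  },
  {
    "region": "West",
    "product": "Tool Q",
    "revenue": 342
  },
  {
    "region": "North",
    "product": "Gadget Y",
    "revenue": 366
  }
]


Pivot: region (rows) x product (columns) -> total revenue

     Gadget Y      Tool Q        Widget B    
East             0           298           890  
North         1087             0           395  
West           286           825           799  

Highest: North / Gadget Y = $1087

North / Gadget Y = $1087


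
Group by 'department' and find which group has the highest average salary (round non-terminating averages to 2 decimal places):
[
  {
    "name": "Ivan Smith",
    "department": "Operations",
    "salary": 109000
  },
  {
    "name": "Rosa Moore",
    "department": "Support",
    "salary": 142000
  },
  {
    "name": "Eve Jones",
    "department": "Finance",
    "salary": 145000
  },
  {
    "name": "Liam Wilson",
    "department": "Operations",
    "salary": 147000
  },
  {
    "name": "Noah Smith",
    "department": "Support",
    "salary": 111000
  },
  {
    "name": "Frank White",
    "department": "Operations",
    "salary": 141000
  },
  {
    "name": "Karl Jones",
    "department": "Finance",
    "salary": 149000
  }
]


Group by: department

Groups:
  Finance: 2 people, avg salary = 294000/2 = $147000
  Operations: 3 people, avg salary = 397000/3 ≈ $132333.33
  Support: 2 people, avg salary = 253000/2 = $126500

Highest average salary: Finance ($147000)

Finance ($147000)


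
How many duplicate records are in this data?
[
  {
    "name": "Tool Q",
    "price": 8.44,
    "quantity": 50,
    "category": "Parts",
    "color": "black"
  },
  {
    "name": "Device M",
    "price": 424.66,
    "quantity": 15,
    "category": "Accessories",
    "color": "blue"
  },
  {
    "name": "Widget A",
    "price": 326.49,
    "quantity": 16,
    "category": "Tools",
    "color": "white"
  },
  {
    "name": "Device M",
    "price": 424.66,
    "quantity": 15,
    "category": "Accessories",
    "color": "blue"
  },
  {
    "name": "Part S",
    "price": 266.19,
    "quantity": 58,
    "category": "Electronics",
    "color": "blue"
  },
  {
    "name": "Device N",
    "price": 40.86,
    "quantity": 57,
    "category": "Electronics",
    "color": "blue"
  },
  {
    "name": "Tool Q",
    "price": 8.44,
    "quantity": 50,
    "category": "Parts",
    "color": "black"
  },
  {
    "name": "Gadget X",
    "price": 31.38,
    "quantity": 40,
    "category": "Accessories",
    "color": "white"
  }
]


Checking 8 records for duplicates:

  Row 1: Tool Q ($8.44, qty 50)
  Row 2: Device M ($424.66, qty 15)
  Row 3: Widget A ($326.49, qty 16)
  Row 4: Device M ($424.66, qty 15) <-- DUPLICATE
  Row 5: Part S ($266.19, qty 58)
  Row 6: Device N ($40.86, qty 57)
  Row 7: Tool Q ($8.44, qty 50) <-- DUPLICATE
  Row 8: Gadget X ($31.38, qty 40)

Duplicates found: 2
Unique records: 6

2 duplicates, 6 unique


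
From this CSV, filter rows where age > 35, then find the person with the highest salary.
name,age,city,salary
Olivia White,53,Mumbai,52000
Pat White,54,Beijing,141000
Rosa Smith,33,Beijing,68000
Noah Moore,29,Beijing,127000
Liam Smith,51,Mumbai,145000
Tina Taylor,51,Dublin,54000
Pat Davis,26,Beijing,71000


Filter: age > 35
Sort by: salary (descending)

Filtered records (4):
  Liam Smith, age 51, salary $145000
  Pat White, age 54, salary $141000
  Tina Taylor, age 51, salary $54000
  Olivia White, age 53, salary $52000

Highest salary: Liam Smith ($145000)

Liam Smith


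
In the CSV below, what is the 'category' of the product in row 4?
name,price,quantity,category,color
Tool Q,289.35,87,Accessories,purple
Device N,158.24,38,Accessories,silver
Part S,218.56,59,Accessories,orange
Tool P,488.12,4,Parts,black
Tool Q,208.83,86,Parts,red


Query: Row 4 ('Tool P'), column 'category'
Value: Parts

Parts


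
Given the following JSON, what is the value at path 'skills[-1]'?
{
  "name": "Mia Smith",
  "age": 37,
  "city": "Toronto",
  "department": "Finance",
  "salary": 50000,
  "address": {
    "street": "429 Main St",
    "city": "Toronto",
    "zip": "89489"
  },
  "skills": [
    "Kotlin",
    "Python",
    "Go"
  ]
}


Query: skills[-1]
Path: skills -> last element
Value: Go

Go


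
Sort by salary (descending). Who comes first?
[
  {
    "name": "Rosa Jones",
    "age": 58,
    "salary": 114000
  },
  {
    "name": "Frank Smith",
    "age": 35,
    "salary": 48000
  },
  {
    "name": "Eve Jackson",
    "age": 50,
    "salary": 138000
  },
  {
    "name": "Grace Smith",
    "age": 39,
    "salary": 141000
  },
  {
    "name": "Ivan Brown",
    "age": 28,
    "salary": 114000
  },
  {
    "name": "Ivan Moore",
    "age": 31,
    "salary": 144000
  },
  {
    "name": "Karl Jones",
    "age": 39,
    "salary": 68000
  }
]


Sort by: salary (descending)

Sorted order:
  1. Ivan Moore (salary = 144000)
  2. Grace Smith (salary = 141000)
  3. Eve Jackson (salary = 138000)
  4. Rosa Jones (salary = 114000)
  5. Ivan Brown (salary = 114000)
  6. Karl Jones (salary = 68000)
  7. Frank Smith (salary = 48000)

First: Ivan Moore

Ivan Moore


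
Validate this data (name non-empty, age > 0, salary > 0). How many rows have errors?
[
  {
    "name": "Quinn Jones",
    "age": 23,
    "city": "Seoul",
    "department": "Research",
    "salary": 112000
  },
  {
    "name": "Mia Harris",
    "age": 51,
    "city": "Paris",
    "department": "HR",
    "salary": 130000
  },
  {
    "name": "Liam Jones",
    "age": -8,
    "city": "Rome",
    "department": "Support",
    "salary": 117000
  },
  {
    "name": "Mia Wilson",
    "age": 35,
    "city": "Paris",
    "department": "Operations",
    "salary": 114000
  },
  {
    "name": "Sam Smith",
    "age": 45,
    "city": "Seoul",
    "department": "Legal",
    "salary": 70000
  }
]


Validating 5 records:
Rules: name non-empty, age > 0, salary > 0

  Row 1 (Quinn Jones): OK
  Row 2 (Mia Harris): OK
  Row 3 (Liam Jones): negative age: -8
  Row 4 (Mia Wilson): OK
  Row 5 (Sam Smith): OK

Total errors: 1

1 errors


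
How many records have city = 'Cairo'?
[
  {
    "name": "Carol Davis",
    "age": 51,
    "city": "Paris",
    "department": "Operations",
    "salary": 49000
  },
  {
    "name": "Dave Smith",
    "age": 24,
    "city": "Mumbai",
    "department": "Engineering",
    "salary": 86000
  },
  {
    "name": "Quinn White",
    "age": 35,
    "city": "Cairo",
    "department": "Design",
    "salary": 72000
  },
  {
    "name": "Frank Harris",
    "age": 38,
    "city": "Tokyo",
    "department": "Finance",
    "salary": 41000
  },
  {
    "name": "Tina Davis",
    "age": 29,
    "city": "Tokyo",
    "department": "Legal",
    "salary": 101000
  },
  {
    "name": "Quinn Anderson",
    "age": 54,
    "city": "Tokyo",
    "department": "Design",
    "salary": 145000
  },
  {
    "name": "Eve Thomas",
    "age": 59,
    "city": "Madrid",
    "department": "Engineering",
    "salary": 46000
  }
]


Data: 7 records
Condition: city = 'Cairo'

Checking each record:
  Carol Davis: Paris
  Dave Smith: Mumbai
  Quinn White: Cairo MATCH
  Frank Harris: Tokyo
  Tina Davis: Tokyo
  Quinn Anderson: Tokyo
  Eve Thomas: Madrid

Count: 1

1


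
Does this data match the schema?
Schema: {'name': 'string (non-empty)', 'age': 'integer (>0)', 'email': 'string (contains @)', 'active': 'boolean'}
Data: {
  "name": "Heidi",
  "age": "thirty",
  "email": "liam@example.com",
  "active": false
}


Validating each field against schema:
  name: OK (non-empty string)
  age: FAIL ("thirty" is not an integer)
  email: OK (string with @)
  active: OK (boolean)

Result: INVALID (1 error: age)

INVALID (1 error: age)


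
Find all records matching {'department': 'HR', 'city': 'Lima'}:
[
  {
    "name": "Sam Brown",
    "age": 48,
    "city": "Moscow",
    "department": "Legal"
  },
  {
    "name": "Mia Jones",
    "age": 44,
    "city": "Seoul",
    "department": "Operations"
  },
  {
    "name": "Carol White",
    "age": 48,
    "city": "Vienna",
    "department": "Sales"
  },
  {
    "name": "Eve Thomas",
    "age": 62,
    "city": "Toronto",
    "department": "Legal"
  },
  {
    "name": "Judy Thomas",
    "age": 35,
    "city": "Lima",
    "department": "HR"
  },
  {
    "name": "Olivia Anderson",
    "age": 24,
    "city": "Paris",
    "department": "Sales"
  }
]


Search criteria: {'department': 'HR', 'city': 'Lima'}

Checking 6 records:
  Sam Brown: {department: Legal, city: Moscow}
  Mia Jones: {department: Operations, city: Seoul}
  Carol White: {department: Sales, city: Vienna}
  Eve Thomas: {department: Legal, city: Toronto}
  Judy Thomas: {department: HR, city: Lima} <-- MATCH
  Olivia Anderson: {department: Sales, city: Paris}

Matches: ["Judy Thomas"]

["Judy Thomas"]


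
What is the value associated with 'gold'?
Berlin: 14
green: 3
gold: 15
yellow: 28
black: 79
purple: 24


Looking up key 'gold'
Value: 15

15


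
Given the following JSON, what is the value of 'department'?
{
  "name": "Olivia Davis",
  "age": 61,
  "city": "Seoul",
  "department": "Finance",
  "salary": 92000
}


Looking up field 'department'
Value: Finance

Finance


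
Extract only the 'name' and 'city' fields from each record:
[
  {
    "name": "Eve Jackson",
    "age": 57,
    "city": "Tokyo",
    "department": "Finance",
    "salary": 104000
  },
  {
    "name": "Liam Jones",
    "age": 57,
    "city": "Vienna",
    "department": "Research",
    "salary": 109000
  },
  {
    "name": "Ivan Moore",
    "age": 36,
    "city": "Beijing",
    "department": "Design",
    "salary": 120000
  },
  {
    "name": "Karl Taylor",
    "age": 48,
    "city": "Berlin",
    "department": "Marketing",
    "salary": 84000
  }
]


Original: 4 records with fields: name, age, city, department, salary
Keep: ['name', 'city']
Drop: ['age', 'department', 'salary']
Result: 4 records, 2 fields each

[
  {
    "name": "Eve Jackson",
    "city": "Tokyo"
  },
  {
    "name": "Liam Jones",
    "city": "Vienna"
  },
  {
    "name": "Ivan Moore",
    "city": "Beijing"
  },
  {
    "name": "Karl Taylor",
    "city": "Berlin"
  }
]


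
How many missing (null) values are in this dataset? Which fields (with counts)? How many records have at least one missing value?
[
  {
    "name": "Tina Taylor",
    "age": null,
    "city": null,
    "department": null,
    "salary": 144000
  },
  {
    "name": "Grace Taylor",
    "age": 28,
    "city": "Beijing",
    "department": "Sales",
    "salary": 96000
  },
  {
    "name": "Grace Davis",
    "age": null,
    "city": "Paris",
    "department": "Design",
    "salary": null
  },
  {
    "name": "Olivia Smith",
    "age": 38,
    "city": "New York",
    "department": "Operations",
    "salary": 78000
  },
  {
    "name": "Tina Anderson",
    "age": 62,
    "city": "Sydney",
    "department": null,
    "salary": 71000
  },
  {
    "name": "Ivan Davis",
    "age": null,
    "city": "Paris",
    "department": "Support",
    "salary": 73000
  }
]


Checking for missing (null) values in 6 records:

  Tina Taylor: age, city, department
  Grace Taylor: complete
  Grace Davis: age, salary
  Olivia Smith: complete
  Tina Anderson: department
  Ivan Davis: age

Per field:
  name: 0 missing
  age: 3 missing
  city: 1 missing
  department: 2 missing
  salary: 1 missing

Total missing values: 7
Records with any missing: 4

7 missing values (age: 3, city: 1, department: 2, salary: 1); 4 incomplete records


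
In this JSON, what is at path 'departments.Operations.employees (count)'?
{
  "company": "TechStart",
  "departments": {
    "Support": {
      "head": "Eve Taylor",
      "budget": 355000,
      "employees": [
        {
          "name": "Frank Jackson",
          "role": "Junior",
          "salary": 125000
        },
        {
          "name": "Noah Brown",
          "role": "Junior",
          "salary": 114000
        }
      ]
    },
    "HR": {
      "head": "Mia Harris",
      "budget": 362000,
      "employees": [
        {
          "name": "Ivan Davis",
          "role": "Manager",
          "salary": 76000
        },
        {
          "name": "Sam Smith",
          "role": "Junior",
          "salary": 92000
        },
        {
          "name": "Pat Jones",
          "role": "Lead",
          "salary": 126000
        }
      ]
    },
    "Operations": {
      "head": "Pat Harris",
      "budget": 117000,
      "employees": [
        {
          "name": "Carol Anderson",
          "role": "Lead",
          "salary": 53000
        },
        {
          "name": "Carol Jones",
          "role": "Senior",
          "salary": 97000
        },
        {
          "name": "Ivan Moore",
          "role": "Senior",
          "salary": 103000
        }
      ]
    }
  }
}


Path: departments.Operations.employees (count)

Navigate:
  -> departments
  -> Operations
  -> employees (array, length 3)

3


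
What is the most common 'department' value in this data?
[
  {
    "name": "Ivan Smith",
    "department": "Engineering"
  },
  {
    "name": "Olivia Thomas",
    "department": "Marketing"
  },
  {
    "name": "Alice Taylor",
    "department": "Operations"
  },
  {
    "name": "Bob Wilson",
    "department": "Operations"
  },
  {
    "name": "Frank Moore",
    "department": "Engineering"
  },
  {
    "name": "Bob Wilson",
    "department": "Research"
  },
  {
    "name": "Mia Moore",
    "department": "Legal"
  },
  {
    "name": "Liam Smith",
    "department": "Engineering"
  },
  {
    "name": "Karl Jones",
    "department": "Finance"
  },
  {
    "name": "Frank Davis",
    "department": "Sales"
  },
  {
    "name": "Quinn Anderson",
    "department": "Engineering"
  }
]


Counting 'department' values across 11 records:

  Engineering: 4 ####
  Operations: 2 ##
  Marketing: 1 #
  Research: 1 #
  Legal: 1 #
  Finance: 1 #
  Sales: 1 #

Most common: Engineering (4 times)

Engineering (4 times)


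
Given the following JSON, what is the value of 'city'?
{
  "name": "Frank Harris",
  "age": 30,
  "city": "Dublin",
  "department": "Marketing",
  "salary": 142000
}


Looking up field 'city'
Value: Dublin

Dublin


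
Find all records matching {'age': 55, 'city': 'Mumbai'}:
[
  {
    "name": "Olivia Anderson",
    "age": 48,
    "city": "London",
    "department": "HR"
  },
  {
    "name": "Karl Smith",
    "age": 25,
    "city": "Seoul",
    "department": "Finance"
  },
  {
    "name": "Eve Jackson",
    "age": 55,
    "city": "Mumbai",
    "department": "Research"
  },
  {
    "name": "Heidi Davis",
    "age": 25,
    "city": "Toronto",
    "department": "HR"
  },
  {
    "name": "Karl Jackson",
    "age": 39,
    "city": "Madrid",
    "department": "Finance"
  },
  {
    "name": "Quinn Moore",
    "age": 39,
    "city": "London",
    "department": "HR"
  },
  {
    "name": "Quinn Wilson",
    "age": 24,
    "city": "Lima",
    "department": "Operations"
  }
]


Search criteria: {'age': 55, 'city': 'Mumbai'}

Checking 7 records:
  Olivia Anderson: {age: 48, city: London}
  Karl Smith: {age: 25, city: Seoul}
  Eve Jackson: {age: 55, city: Mumbai} <-- MATCH
  Heidi Davis: {age: 25, city: Toronto}
  Karl Jackson: {age: 39, city: Madrid}
  Quinn Moore: {age: 39, city: London}
  Quinn Wilson: {age: 24, city: Lima}

Matches: ["Eve Jackson"]

["Eve Jackson"]


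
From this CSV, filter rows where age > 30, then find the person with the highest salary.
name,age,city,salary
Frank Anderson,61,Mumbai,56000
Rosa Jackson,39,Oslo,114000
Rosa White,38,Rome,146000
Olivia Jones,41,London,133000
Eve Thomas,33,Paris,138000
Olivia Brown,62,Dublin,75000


Filter: age > 30
Sort by: salary (descending)

Filtered records (6):
  Rosa White, age 38, salary $146000
  Eve Thomas, age 33, salary $138000
  Olivia Jones, age 41, salary $133000
  Rosa Jackson, age 39, salary $114000
  Olivia Brown, age 62, salary $75000
  Frank Anderson, age 61, salary $56000

Highest salary: Rosa White ($146000)

Rosa White


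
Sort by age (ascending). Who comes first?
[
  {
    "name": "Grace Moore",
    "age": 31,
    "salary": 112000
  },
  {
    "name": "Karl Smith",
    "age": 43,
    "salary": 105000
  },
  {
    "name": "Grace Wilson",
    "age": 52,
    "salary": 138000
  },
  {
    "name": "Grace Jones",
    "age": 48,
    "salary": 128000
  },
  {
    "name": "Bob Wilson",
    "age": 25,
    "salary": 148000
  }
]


Sort by: age (ascending)

Sorted order:
  1. Bob Wilson (age = 25)
  2. Grace Moore (age = 31)
  3. Karl Smith (age = 43)
  4. Grace Jones (age = 48)
  5. Grace Wilson (age = 52)

First: Bob Wilson

Bob Wilson


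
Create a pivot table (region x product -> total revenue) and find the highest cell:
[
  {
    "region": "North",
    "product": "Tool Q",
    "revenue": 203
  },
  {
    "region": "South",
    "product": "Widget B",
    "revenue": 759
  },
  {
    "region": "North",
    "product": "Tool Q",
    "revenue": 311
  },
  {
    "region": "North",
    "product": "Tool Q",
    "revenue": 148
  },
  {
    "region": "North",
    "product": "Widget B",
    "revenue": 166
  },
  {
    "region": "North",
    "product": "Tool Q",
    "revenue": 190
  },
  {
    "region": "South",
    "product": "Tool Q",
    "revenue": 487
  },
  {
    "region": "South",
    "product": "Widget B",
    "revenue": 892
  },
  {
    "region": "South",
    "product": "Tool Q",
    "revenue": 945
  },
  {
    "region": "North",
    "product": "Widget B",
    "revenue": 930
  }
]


Pivot: region (rows) x product (columns) -> total revenue

     Tool Q        Widget B    
North          852          1096  
South         1432          1651  

Highest: South / Widget B = $1651

South / Widget B = $1651


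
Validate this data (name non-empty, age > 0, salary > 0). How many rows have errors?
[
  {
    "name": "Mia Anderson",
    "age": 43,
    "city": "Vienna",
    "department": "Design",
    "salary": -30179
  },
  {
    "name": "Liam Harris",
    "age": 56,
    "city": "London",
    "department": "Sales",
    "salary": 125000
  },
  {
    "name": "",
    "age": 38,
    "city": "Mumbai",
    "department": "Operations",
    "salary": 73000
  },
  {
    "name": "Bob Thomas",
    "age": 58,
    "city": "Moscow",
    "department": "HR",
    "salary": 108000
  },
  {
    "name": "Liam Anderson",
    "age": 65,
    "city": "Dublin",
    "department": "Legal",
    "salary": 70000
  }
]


Validating 5 records:
Rules: name non-empty, age > 0, salary > 0

  Row 1 (Mia Anderson): negative salary: -30179
  Row 2 (Liam Harris): OK
  Row 3 (???): empty name
  Row 4 (Bob Thomas): OK
  Row 5 (Liam Anderson): OK

Total errors: 2

2 errors


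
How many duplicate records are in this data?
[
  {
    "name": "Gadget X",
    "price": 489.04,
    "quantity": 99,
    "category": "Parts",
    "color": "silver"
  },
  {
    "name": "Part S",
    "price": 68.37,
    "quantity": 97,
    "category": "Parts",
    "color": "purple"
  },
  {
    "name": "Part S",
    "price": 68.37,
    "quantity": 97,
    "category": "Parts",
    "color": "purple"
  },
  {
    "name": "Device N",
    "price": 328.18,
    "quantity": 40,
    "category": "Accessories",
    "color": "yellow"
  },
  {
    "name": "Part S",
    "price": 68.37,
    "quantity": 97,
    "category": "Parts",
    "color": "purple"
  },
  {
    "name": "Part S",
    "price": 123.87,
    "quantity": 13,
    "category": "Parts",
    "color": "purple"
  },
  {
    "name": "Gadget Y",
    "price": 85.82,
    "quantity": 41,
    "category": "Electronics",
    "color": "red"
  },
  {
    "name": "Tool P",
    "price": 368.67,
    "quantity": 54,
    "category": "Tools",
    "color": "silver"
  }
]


Checking 8 records for duplicates:

  Row 1: Gadget X ($489.04, qty 99)
  Row 2: Part S ($68.37, qty 97)
  Row 3: Part S ($68.37, qty 97) <-- DUPLICATE
  Row 4: Device N ($328.18, qty 40)
  Row 5: Part S ($68.37, qty 97) <-- DUPLICATE
  Row 6: Part S ($123.87, qty 13)
  Row 7: Gadget Y ($85.82, qty 41)
  Row 8: Tool P ($368.67, qty 54)

Duplicates found: 2
Unique records: 6

2 duplicates, 6 unique


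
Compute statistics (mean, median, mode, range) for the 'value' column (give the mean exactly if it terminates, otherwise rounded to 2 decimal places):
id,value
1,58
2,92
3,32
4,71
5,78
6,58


Data: [58, 92, 32, 71, 78, 58]
Count: 6
Sum: 389
Mean: 389/6 ≈ 64.83 (rounded to 2 decimal places)
Sorted: [32, 58, 58, 71, 78, 92]
Median: 64.5
Mode: 58 (2 times)
Range: 92 - 32 = 60
Min: 32, Max: 92

mean≈64.83, median=64.5, mode=58, range=60


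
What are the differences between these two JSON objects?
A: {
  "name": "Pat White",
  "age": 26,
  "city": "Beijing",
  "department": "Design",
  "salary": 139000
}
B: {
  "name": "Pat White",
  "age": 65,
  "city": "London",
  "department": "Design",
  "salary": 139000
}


Comparing each field (in key order):
  name: same
  age: DIFFERENT
  city: DIFFERENT
  department: same
  salary: same
Differences:
  age: 26 -> 65
  city: Beijing -> London

2 field(s) changed

2 changes: age, city


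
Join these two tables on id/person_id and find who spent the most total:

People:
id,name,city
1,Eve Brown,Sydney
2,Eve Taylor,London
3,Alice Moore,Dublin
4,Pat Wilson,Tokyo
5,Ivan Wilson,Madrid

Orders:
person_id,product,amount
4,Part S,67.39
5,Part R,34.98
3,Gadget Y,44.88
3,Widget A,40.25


Join on: people.id = orders.person_id

Joined rows:
  Pat Wilson (Tokyo) bought Part S for $67.39
  Ivan Wilson (Madrid) bought Part R for $34.98
  Alice Moore (Dublin) bought Gadget Y for $44.88
  Alice Moore (Dublin) bought Widget A for $40.25

Total per person:
  Alice Moore: $85.13
  Pat Wilson: $67.39
  Ivan Wilson: $34.98

Top spender: Alice Moore ($85.13)

Alice Moore ($85.13)


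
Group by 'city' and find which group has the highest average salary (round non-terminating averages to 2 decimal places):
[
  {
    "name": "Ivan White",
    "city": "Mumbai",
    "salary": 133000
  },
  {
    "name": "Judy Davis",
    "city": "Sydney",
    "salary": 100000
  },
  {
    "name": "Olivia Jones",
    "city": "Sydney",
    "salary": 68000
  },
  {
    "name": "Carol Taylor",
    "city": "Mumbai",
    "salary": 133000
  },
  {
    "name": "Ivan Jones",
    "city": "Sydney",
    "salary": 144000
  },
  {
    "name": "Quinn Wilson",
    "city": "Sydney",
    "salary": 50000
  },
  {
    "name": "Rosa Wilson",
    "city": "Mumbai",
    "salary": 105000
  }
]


Group by: city

Groups:
  Mumbai: 3 people, avg salary = 371000/3 ≈ $123666.67
  Sydney: 4 people, avg salary = 362000/4 = $90500

Highest average salary: Mumbai (≈$123666.67)

Mumbai (≈$123666.67)


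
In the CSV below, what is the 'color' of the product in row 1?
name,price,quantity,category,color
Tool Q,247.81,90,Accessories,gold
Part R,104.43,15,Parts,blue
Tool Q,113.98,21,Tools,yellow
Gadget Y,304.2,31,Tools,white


Query: Row 1 ('Tool Q'), column 'color'
Value: gold

gold


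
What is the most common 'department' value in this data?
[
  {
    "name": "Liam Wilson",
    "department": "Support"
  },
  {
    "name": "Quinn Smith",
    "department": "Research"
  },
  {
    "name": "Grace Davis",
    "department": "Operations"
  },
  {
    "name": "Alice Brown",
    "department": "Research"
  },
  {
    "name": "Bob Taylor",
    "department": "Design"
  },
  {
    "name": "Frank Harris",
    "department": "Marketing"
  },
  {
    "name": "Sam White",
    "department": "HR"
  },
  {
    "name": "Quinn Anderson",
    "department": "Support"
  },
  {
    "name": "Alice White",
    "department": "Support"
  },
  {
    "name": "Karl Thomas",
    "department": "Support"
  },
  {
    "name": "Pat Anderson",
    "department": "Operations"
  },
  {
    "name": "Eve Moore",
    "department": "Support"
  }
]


Counting 'department' values across 12 records:

  Support: 5 #####
  Research: 2 ##
  Operations: 2 ##
  Design: 1 #
  Marketing: 1 #
  HR: 1 #

Most common: Support (5 times)

Support (5 times)


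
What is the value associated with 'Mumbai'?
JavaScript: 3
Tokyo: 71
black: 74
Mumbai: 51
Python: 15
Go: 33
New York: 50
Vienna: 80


Looking up key 'Mumbai'
Value: 51

51


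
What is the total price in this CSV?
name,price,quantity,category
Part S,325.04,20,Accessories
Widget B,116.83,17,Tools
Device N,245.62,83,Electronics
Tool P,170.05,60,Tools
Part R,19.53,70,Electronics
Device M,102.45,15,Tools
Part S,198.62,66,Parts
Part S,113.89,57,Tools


Computing total price:
Values: [325.04, 116.83, 245.62, 170.05, 19.53, 102.45, 198.62, 113.89]
Sum = 1292.03

1292.03


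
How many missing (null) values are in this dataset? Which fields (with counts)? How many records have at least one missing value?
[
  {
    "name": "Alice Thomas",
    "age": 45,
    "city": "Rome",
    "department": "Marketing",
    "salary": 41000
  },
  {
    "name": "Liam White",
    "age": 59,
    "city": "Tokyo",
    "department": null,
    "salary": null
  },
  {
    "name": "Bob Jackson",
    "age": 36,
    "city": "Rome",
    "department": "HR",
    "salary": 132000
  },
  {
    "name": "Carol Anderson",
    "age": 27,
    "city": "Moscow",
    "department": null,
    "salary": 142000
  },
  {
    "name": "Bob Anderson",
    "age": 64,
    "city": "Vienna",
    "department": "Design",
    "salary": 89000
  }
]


Checking for missing (null) values in 5 records:

  Alice Thomas: complete
  Liam White: department, salary
  Bob Jackson: complete
  Carol Anderson: department
  Bob Anderson: complete

Per field:
  name: 0 missing
  age: 0 missing
  city: 0 missing
  department: 2 missing
  salary: 1 missing

Total missing values: 3
Records with any missing: 2

3 missing values (department: 2, salary: 1); 2 incomplete records


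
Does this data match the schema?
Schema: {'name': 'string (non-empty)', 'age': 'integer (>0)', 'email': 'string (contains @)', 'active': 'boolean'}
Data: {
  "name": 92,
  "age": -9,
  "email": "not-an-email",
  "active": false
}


Validating each field against schema:
  name: FAIL (92 is not a string)
  age: FAIL (-9 is not > 0)
  email: FAIL ("not-an-email" does not contain @)
  active: OK (boolean)

Result: INVALID (3 errors: name, age, email)

INVALID (3 errors: name, age, email)


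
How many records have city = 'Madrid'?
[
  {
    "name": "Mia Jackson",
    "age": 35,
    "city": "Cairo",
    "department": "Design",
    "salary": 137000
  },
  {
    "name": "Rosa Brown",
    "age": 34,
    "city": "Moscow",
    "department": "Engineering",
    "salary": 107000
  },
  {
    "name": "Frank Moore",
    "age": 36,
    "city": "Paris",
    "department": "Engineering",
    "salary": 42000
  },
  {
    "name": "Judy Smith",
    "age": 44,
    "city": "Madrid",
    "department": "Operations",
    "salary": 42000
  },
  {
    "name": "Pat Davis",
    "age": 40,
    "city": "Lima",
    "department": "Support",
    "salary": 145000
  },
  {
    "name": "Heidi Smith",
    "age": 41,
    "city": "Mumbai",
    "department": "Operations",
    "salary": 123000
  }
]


Data: 6 records
Condition: city = 'Madrid'

Checking each record:
  Mia Jackson: Cairo
  Rosa Brown: Moscow
  Frank Moore: Paris
  Judy Smith: Madrid MATCH
  Pat Davis: Lima
  Heidi Smith: Mumbai

Count: 1

1


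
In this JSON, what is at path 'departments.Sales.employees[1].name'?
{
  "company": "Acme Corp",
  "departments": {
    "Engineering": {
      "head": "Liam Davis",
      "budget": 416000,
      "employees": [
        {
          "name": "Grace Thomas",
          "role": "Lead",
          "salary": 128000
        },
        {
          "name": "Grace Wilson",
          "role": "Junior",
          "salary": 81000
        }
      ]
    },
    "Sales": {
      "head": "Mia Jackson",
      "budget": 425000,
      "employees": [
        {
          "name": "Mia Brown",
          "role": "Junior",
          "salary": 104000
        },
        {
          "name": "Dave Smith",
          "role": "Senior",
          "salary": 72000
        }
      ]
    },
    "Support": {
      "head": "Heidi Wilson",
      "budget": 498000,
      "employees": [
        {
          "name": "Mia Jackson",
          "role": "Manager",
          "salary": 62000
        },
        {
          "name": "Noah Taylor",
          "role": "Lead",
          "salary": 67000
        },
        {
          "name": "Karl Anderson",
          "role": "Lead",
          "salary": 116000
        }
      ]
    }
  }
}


Path: departments.Sales.employees[1].name

Navigate:
  -> departments
  -> Sales
  -> employees[1].name = 'Dave Smith'

Dave Smith
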